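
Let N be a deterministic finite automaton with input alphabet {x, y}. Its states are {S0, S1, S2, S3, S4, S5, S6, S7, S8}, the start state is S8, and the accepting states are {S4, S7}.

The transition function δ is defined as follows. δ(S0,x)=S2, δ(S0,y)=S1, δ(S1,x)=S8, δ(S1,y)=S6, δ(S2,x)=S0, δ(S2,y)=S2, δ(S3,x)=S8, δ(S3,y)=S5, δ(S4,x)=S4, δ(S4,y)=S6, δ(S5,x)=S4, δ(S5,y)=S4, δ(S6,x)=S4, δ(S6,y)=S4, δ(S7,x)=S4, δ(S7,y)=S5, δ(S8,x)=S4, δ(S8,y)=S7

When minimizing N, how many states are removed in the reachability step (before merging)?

BFS from S8 reaches {S4, S5, S6, S7, S8}; the 4 state(s) S0, S1, S2, S3 are never visited.

4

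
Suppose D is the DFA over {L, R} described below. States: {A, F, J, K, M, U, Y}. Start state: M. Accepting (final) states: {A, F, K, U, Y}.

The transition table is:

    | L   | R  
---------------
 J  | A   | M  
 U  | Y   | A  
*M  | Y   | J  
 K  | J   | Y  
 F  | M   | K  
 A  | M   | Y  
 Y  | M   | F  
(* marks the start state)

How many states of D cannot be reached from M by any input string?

1

BFS from M reaches {A, F, J, K, M, Y}; the 1 state(s) U are never visited.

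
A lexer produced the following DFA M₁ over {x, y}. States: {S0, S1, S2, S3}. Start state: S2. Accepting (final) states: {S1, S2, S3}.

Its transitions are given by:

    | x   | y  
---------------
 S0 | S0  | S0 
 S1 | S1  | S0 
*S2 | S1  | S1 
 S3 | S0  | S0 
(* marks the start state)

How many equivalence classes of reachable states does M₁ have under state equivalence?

3

States {S3} cannot be reached from the start state, so discard them.
P0 = {S1,S2} | {S0}.
On input y, block {S1,S2} splits into {S1} and {S2}.
No further refinement is possible. Final partition (3 blocks): {S1} | {S0} | {S2}.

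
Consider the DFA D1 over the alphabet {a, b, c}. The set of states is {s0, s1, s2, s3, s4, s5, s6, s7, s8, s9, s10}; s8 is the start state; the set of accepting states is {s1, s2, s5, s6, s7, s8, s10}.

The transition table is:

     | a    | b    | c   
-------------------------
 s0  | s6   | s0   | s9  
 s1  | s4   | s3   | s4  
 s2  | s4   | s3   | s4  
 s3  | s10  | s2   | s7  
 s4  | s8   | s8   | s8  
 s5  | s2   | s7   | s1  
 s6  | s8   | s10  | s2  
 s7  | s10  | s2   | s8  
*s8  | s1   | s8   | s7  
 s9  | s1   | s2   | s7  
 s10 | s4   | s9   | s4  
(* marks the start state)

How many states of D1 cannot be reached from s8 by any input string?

3

BFS from s8 reaches {s1, s2, s3, s4, s7, s8, s9, s10}; the 3 state(s) s0, s5, s6 are never visited.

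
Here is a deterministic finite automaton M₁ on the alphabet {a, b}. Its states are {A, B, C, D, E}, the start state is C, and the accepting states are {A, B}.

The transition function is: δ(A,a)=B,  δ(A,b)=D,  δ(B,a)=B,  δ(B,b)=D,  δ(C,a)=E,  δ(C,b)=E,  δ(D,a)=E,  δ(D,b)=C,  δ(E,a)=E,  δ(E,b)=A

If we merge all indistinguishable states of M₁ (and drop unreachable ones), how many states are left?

All states are reachable from the start state.
Start with accepting vs non-accepting: {A,B} | {C,D,E}.
Split {C,D,E} by δ(·,b) → {C,D} and {E}.
On input b, block {C,D} splits into {C} and {D}.
Stable partition: {A,B} | {C} | {E} | {D} — 4 equivalence classes.

4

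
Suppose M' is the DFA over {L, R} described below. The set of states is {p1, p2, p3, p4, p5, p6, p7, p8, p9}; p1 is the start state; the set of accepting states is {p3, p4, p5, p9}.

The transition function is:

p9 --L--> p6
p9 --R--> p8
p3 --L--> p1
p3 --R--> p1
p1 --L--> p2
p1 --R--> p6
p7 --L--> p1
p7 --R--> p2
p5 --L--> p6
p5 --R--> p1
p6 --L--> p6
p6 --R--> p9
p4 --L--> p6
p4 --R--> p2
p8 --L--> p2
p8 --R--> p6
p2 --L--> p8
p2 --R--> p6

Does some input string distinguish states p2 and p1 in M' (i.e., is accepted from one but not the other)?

No

States {p3,p4,p5,p7} cannot be reached from the start state, so discard them.
Initial partition by acceptance: {p9} | {p1,p2,p6,p8}.
Refine {p1,p2,p6,p8} on symbol R: members go to different blocks, giving {p1,p2,p8} and {p6}.
No further refinement is possible. Final partition (3 blocks): {p9} | {p1,p2,p8} | {p6}.
p2 and p1 lie in the same block of the stable partition, so they are equivalent — no string distinguishes them.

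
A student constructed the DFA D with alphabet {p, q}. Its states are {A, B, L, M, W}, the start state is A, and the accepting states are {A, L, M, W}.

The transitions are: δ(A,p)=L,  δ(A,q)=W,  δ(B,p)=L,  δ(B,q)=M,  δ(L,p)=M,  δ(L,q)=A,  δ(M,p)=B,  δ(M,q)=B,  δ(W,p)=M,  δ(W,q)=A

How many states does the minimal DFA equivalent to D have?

All states are reachable from the start state.
Initial partition by acceptance: {A,L,M,W} | {B}.
Split {A,L,M,W} by δ(·,p) → {A,L,W} and {M}.
On input p, block {A,L,W} splits into {L,W} and {A}.
The partition is now stable with 4 blocks: {L,W} | {B} | {M} | {A}.

4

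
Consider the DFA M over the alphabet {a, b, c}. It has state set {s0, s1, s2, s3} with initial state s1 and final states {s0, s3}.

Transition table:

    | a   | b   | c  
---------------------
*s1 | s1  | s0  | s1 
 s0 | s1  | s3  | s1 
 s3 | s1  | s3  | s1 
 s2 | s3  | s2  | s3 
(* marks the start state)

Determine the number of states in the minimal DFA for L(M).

Reachable states from the start: {s0,s1,s3}. Unreachable: {s2} — drop them.
Start with accepting vs non-accepting: {s0,s3} | {s1}.
The partition is now stable with 2 blocks: {s0,s3} | {s1}.

2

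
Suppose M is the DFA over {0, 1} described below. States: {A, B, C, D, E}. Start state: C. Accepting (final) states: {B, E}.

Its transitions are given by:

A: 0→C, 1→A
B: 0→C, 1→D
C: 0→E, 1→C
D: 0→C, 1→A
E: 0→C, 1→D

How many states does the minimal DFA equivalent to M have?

First remove the unreachable states {B}; 4 states remain.
P0 = {E} | {A,C,D}.
On input 0, block {A,C,D} splits into {A,D} and {C}.
Stable partition: {E} | {A,D} | {C} — 3 equivalence classes.

3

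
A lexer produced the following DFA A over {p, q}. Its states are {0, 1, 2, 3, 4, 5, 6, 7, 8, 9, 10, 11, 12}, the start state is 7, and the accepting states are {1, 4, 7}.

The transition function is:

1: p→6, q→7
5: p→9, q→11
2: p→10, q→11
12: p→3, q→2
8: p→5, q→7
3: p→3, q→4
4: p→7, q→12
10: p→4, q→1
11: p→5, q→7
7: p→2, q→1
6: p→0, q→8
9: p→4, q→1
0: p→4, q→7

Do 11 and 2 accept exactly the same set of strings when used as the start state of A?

No

Start with accepting vs non-accepting: {1,4,7} | {0,2,3,5,6,8,9,10,11,12}.
Refine {1,4,7} on symbol p: members go to different blocks, giving {1,7} and {4}.
On input p, block {0,2,3,5,6,8,9,10,11,12} splits into {2,3,5,6,8,11,12} and {0,9,10}.
Refine {2,3,5,6,8,11,12} on symbol p: members go to different blocks, giving {3,8,11,12} and {2,5,6}.
Split {3,8,11,12} by δ(·,p) → {3,12} and {8,11}.
Split {3,12} by δ(·,q) → {3} and {12}.
The partition is now stable with 7 blocks: {1,7} | {3} | {4} | {0,9,10} | {2,5,6} | {8,11} | {12}.
11 and 2 end up in different blocks, so they are distinguishable. For instance, the string 'q' is accepted from only 11.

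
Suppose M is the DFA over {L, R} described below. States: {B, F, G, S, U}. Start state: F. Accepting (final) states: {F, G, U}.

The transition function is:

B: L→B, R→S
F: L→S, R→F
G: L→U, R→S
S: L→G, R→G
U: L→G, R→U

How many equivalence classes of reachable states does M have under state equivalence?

4

First remove the unreachable states {B}; 4 states remain.
P0 = {F,G,U} | {S}.
On input L, block {F,G,U} splits into {G,U} and {F}.
Refine {G,U} on symbol R: members go to different blocks, giving {G} and {U}.
The partition is now stable with 4 blocks: {G} | {S} | {F} | {U}.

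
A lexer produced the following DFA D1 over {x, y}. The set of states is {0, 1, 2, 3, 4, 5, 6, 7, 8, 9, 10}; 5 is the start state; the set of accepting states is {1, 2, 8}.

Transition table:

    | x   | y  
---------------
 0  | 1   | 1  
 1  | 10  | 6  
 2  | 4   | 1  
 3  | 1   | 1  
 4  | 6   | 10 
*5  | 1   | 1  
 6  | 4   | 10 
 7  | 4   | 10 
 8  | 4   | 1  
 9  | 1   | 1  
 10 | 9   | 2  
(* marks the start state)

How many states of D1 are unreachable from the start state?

4

No path from 5 leads to 0, 3, 7, 8; the other 7 states are all reachable.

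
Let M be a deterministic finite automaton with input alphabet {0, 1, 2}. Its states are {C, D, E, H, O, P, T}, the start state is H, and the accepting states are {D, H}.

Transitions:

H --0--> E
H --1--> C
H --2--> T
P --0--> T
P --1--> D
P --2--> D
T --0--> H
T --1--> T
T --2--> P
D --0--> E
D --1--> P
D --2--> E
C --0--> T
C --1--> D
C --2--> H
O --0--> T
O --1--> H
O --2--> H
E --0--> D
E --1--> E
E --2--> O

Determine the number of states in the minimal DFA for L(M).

3

All states are reachable from the start state.
Initial partition by acceptance: {D,H} | {C,E,O,P,T}.
Refine {C,E,O,P,T} on symbol 0: members go to different blocks, giving {C,O,P} and {E,T}.
The partition is now stable with 3 blocks: {D,H} | {C,O,P} | {E,T}.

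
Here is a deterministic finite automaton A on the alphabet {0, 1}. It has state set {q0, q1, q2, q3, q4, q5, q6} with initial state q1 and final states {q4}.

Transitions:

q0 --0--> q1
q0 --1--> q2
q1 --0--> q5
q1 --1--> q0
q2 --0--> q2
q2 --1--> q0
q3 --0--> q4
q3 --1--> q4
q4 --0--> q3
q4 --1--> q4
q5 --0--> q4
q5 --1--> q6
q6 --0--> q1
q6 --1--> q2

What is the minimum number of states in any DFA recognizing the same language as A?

Start with accepting vs non-accepting: {q4} | {q0,q1,q2,q3,q5,q6}.
Refine {q0,q1,q2,q3,q5,q6} on symbol 0: members go to different blocks, giving {q0,q1,q2,q6} and {q3,q5}.
On input 0, block {q0,q1,q2,q6} splits into {q0,q2,q6} and {q1}.
Split {q0,q2,q6} by δ(·,0) → {q0,q6} and {q2}.
On input 1, block {q3,q5} splits into {q3} and {q5}.
The partition is now stable with 6 blocks: {q4} | {q0,q6} | {q3} | {q1} | {q2} | {q5}.

6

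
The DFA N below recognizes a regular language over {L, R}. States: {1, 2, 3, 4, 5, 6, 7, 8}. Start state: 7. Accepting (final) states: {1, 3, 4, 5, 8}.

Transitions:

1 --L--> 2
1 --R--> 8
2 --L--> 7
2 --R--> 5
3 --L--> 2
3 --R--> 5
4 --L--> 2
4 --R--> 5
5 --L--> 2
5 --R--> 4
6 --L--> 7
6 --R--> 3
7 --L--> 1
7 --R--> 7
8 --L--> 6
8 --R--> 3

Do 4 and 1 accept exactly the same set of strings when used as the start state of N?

All states are reachable from the start state.
Start with accepting vs non-accepting: {1,3,4,5,8} | {2,6,7}.
Refine {2,6,7} on symbol L: members go to different blocks, giving {2,6} and {7}.
Stable partition: {1,3,4,5,8} | {2,6} | {7} — 3 equivalence classes.
4 and 1 lie in the same block of the stable partition, so they are equivalent — no string distinguishes them.

Yes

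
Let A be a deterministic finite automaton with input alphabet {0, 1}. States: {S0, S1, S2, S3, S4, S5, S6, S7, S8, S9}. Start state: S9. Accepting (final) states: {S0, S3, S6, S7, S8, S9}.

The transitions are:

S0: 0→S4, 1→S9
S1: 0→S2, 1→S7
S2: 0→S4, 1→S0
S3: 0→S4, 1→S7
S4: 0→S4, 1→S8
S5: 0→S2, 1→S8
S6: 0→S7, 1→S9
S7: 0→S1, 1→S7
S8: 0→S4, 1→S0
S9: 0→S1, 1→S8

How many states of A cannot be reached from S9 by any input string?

Starting at S9 and following transitions, the reachable set is {S0, S1, S2, S4, S7, S8, S9}. That leaves S3, S5, S6 unreachable — 3 in total.

3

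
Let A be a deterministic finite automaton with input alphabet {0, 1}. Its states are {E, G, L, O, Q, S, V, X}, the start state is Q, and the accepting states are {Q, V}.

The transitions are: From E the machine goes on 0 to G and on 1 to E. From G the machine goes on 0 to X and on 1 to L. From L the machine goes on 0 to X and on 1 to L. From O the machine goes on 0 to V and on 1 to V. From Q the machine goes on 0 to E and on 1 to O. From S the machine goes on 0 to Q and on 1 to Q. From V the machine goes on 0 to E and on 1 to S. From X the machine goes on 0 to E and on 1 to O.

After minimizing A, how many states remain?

All states are reachable from the start state.
Initial partition by acceptance: {Q,V} | {E,G,L,O,S,X}.
On input 0, block {E,G,L,O,S,X} splits into {E,G,L,X} and {O,S}.
On input 1, block {E,G,L,X} splits into {E,G,L} and {X}.
On input 0, block {E,G,L} splits into {G,L} and {E}.
No further refinement is possible. Final partition (5 blocks): {Q,V} | {G,L} | {O,S} | {X} | {E}.

5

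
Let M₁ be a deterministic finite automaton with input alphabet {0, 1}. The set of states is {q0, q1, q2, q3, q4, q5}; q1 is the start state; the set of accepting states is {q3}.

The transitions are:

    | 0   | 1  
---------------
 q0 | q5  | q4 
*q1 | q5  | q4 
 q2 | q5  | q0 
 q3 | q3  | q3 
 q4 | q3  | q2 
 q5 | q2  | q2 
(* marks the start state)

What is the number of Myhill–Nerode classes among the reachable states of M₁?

5

Initial partition by acceptance: {q3} | {q0,q1,q2,q4,q5}.
Refine {q0,q1,q2,q4,q5} on symbol 0: members go to different blocks, giving {q0,q1,q2,q5} and {q4}.
Split {q0,q1,q2,q5} by δ(·,1) → {q0,q1} and {q2,q5}.
Split {q2,q5} by δ(·,1) → {q2} and {q5}.
No further refinement is possible. Final partition (5 blocks): {q3} | {q0,q1} | {q4} | {q2} | {q5}.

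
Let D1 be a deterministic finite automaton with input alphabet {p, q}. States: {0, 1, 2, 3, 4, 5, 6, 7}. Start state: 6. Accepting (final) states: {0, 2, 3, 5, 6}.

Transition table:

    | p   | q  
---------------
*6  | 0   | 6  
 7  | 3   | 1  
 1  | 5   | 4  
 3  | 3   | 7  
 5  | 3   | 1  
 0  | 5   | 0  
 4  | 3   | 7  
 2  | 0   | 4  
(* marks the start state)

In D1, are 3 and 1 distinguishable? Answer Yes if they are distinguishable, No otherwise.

Reachable states from the start: {0,1,3,4,5,6,7}. Unreachable: {2} — drop them.
Initial partition by acceptance: {0,3,5,6} | {1,4,7}.
Split {0,3,5,6} by δ(·,q) → {0,6} and {3,5}.
On input p, block {0,6} splits into {0} and {6}.
The partition is now stable with 4 blocks: {0} | {1,4,7} | {3,5} | {6}.
3 and 1 end up in different blocks, so they are distinguishable. For instance, the string 'ε' is accepted from only 3.

Yes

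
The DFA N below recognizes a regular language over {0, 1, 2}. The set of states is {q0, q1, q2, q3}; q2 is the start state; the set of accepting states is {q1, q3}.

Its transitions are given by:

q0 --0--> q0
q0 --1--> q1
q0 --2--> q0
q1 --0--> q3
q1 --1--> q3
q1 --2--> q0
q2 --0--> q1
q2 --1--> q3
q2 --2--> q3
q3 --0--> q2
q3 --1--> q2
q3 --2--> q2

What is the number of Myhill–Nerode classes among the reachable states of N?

4

All states are reachable from the start state.
Initial partition by acceptance: {q1,q3} | {q0,q2}.
On input 0, block {q1,q3} splits into {q1} and {q3}.
On input 0, block {q0,q2} splits into {q0} and {q2}.
The partition is now stable with 4 blocks: {q1} | {q0} | {q3} | {q2}.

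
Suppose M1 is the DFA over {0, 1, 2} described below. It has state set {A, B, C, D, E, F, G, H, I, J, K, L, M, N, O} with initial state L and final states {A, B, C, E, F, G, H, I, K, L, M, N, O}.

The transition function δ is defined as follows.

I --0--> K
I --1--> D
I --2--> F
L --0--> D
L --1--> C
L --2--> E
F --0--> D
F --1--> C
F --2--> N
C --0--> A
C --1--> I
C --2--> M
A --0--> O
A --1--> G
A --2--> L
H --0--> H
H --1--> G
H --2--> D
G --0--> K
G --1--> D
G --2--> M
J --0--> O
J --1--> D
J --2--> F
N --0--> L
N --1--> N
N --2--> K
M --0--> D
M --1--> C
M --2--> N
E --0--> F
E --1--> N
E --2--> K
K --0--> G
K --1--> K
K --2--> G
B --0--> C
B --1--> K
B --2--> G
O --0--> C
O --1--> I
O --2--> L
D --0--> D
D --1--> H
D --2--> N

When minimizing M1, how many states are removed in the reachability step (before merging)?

2

BFS from L reaches {A, C, D, E, F, G, H, I, K, L, M, N, O}; the 2 state(s) B, J are never visited.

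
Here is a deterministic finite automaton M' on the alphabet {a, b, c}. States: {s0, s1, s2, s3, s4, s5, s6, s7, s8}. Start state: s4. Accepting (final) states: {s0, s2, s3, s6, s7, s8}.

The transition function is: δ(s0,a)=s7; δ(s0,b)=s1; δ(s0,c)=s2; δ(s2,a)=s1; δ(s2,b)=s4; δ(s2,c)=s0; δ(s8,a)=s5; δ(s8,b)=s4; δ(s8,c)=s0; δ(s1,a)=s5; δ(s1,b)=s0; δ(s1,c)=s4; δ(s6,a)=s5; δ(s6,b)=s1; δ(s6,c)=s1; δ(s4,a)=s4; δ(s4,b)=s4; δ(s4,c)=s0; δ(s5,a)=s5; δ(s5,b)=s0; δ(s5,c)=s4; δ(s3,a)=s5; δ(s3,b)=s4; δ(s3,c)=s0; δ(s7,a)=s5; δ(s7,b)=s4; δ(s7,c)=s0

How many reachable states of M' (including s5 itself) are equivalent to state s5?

2

First remove the unreachable states {s3,s6,s8}; 6 states remain.
Start with accepting vs non-accepting: {s0,s2,s7} | {s1,s4,s5}.
Split {s0,s2,s7} by δ(·,a) → {s2,s7} and {s0}.
Split {s1,s4,s5} by δ(·,b) → {s1,s5} and {s4}.
Stable partition: {s2,s7} | {s1,s5} | {s0} | {s4} — 4 equivalence classes.
State s5 belongs to the block {s1,s5}, which has 2 states.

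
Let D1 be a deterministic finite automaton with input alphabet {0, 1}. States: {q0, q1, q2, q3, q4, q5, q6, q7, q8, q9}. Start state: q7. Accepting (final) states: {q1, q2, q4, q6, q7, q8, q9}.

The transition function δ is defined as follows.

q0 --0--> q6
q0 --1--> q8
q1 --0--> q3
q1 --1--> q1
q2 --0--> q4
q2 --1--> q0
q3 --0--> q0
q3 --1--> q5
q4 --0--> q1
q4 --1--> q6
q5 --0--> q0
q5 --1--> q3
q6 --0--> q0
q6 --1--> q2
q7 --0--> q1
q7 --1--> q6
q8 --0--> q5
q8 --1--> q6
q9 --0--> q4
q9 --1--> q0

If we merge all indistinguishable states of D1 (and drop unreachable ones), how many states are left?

7

States {q9} cannot be reached from the start state, so discard them.
Start with accepting vs non-accepting: {q1,q2,q4,q6,q7,q8} | {q0,q3,q5}.
Refine {q1,q2,q4,q6,q7,q8} on symbol 0: members go to different blocks, giving {q1,q6,q8} and {q2,q4,q7}.
On input 1, block {q1,q6,q8} splits into {q1,q8} and {q6}.
Split {q1,q8} by δ(·,1) → {q1} and {q8}.
Split {q0,q3,q5} by δ(·,0) → {q3,q5} and {q0}.
Refine {q2,q4,q7} on symbol 0: members go to different blocks, giving {q4,q7} and {q2}.
The partition is now stable with 7 blocks: {q1} | {q3,q5} | {q4,q7} | {q6} | {q8} | {q0} | {q2}.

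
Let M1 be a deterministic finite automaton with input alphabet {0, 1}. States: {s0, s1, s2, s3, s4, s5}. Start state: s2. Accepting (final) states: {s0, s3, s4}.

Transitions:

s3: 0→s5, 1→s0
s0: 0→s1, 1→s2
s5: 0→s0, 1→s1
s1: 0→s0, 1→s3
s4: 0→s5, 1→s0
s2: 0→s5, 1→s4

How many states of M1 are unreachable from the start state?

0

A breadth-first search from the start state visits every state.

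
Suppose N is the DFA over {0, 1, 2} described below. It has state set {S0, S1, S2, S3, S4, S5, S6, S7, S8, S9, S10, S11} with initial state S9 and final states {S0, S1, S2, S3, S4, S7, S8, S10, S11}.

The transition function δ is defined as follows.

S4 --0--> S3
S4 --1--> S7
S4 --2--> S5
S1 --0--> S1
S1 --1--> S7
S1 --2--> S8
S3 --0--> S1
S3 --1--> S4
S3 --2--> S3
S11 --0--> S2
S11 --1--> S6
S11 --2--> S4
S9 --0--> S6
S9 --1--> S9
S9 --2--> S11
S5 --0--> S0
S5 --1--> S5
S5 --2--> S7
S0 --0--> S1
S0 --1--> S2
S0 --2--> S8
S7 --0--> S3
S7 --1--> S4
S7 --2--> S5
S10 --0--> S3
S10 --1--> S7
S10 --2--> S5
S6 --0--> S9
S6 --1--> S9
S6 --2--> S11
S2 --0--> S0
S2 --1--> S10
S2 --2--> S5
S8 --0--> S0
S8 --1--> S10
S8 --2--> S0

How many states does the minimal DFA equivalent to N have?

5

Initial partition by acceptance: {S0,S1,S2,S3,S4,S7,S8,S10,S11} | {S5,S6,S9}.
On input 1, block {S0,S1,S2,S3,S4,S7,S8,S10,S11} splits into {S0,S1,S2,S3,S4,S7,S8,S10} and {S11}.
On input 2, block {S0,S1,S2,S3,S4,S7,S8,S10} splits into {S0,S1,S3,S8} and {S2,S4,S7,S10}.
On input 0, block {S5,S6,S9} splits into {S6,S9} and {S5}.
The partition is now stable with 5 blocks: {S0,S1,S3,S8} | {S6,S9} | {S11} | {S2,S4,S7,S10} | {S5}.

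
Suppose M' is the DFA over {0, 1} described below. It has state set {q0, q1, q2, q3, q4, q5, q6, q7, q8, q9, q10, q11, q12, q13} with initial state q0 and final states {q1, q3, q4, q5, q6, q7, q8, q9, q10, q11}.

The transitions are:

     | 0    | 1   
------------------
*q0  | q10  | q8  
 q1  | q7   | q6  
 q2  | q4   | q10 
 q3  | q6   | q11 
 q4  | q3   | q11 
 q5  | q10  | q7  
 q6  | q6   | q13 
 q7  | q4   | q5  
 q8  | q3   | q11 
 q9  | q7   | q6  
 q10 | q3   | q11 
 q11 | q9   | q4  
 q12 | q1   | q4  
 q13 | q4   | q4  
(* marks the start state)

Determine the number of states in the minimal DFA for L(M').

States {q1,q2,q12} cannot be reached from the start state, so discard them.
Initial partition by acceptance: {q3,q4,q5,q6,q7,q8,q9,q10,q11} | {q0,q13}.
Refine {q3,q4,q5,q6,q7,q8,q9,q10,q11} on symbol 1: members go to different blocks, giving {q3,q4,q5,q7,q8,q9,q10,q11} and {q6}.
Refine {q3,q4,q5,q7,q8,q9,q10,q11} on symbol 0: members go to different blocks, giving {q4,q5,q7,q8,q9,q10,q11} and {q3}.
Split {q4,q5,q7,q8,q9,q10,q11} by δ(·,0) → {q5,q7,q9,q11} and {q4,q8,q10}.
Split {q5,q7,q9,q11} by δ(·,0) → {q5,q7} and {q9,q11}.
Split {q9,q11} by δ(·,0) → {q9} and {q11}.
No further refinement is possible. Final partition (7 blocks): {q5,q7} | {q0,q13} | {q6} | {q3} | {q4,q8,q10} | {q9} | {q11}.

7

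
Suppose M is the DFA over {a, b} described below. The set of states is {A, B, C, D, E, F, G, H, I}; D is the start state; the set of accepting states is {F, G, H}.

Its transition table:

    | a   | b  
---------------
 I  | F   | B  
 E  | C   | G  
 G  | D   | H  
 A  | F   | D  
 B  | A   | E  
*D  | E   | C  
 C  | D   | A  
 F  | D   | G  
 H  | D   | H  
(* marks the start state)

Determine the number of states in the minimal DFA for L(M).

First remove the unreachable states {B,I}; 7 states remain.
Initial partition by acceptance: {F,G,H} | {A,C,D,E}.
On input a, block {A,C,D,E} splits into {C,D,E} and {A}.
On input b, block {C,D,E} splits into {C} and {D} and {E}.
No further refinement is possible. Final partition (5 blocks): {F,G,H} | {C} | {A} | {D} | {E}.

5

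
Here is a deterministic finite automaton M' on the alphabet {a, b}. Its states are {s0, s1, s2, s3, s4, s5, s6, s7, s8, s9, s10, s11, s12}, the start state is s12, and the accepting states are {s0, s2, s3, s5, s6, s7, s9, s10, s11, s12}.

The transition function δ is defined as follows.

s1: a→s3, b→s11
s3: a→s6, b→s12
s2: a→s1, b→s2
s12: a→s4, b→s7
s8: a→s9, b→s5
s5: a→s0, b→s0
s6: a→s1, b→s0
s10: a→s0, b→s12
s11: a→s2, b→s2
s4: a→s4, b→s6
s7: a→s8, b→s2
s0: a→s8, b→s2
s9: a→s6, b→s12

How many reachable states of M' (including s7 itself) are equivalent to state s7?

4

Reachable states from the start: {s0,s1,s2,s3,s4,s5,s6,s7,s8,s9,s11,s12}. Unreachable: {s10} — drop them.
Start with accepting vs non-accepting: {s0,s2,s3,s5,s6,s7,s9,s11,s12} | {s1,s4,s8}.
Split {s0,s2,s3,s5,s6,s7,s9,s11,s12} by δ(·,a) → {s0,s2,s6,s7,s12} and {s3,s5,s9,s11}.
Refine {s1,s4,s8} on symbol a: members go to different blocks, giving {s1,s8} and {s4}.
Split {s0,s2,s6,s7,s12} by δ(·,a) → {s0,s2,s6,s7} and {s12}.
On input b, block {s3,s5,s9,s11} splits into {s3,s9} and {s5,s11}.
The partition is now stable with 6 blocks: {s0,s2,s6,s7} | {s1,s8} | {s3,s9} | {s4} | {s12} | {s5,s11}.
State s7 belongs to the block {s0,s2,s6,s7}, which has 4 states.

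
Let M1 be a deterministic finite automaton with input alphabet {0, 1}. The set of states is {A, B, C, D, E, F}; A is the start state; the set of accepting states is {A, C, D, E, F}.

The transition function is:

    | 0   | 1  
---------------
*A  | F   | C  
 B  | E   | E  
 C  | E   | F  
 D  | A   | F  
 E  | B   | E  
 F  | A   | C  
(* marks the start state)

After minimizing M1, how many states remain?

States {D} cannot be reached from the start state, so discard them.
Initial partition by acceptance: {A,C,E,F} | {B}.
Refine {A,C,E,F} on symbol 0: members go to different blocks, giving {A,C,F} and {E}.
Split {A,C,F} by δ(·,0) → {A,F} and {C}.
No further refinement is possible. Final partition (4 blocks): {A,F} | {B} | {E} | {C}.

4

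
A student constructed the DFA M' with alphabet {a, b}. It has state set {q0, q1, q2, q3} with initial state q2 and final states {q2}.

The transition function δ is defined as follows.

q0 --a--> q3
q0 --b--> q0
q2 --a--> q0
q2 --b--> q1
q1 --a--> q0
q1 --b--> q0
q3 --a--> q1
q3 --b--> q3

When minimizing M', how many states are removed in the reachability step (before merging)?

0

A breadth-first search from the start state visits every state.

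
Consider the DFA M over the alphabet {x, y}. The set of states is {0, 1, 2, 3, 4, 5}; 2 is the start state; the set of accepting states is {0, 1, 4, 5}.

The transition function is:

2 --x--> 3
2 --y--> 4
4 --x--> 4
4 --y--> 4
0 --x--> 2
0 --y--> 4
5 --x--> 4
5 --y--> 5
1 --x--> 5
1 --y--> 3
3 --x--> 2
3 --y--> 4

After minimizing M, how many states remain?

2

States {0,1,5} cannot be reached from the start state, so discard them.
P0 = {4} | {2,3}.
Stable partition: {4} | {2,3} — 2 equivalence classes.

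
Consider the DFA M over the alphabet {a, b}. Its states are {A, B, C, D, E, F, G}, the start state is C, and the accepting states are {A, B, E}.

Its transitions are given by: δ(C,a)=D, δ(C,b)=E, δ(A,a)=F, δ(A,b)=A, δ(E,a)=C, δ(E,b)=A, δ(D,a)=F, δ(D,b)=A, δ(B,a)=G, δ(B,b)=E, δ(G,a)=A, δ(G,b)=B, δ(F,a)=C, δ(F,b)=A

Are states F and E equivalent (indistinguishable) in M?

States {B,G} cannot be reached from the start state, so discard them.
P0 = {A,E} | {C,D,F}.
No further refinement is possible. Final partition (2 blocks): {A,E} | {C,D,F}.
F and E end up in different blocks, so they are distinguishable. For instance, the string 'ε' is accepted from only E.

No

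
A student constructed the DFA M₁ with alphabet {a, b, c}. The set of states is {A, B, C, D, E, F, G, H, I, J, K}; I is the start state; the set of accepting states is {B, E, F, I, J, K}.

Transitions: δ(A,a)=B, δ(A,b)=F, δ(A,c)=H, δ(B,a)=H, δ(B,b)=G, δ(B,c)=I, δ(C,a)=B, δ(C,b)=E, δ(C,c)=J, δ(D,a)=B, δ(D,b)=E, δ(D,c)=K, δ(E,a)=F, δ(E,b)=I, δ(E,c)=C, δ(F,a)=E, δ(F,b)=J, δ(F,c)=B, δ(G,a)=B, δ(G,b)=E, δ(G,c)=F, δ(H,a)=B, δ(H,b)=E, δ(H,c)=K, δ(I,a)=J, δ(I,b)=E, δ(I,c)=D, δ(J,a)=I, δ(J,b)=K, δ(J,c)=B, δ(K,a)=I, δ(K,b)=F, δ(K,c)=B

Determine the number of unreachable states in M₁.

No path from I leads to A; the other 10 states are all reachable.

1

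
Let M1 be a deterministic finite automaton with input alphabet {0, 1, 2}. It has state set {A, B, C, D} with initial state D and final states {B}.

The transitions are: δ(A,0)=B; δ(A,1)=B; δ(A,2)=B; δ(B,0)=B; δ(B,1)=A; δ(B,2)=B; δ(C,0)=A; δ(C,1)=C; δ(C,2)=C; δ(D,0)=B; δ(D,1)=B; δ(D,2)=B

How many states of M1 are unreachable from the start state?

1

Starting at D and following transitions, the reachable set is {A, B, D}. That leaves C unreachable — 1 in total.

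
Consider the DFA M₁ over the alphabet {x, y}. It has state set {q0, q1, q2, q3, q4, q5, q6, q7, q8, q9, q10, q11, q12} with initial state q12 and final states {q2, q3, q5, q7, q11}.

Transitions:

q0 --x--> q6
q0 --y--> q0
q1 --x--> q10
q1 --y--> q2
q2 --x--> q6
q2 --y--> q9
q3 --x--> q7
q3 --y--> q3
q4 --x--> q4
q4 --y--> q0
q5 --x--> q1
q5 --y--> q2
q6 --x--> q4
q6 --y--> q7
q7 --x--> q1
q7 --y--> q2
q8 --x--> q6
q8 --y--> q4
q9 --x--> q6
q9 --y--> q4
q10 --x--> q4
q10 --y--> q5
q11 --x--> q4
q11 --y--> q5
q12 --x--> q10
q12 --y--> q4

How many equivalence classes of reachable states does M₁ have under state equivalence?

7

First remove the unreachable states {q3,q8,q11}; 10 states remain.
Initial partition by acceptance: {q2,q5,q7} | {q0,q1,q4,q6,q9,q10,q12}.
Split {q2,q5,q7} by δ(·,y) → {q5,q7} and {q2}.
Split {q0,q1,q4,q6,q9,q10,q12} by δ(·,y) → {q0,q4,q9,q12} and {q6,q10} and {q1}.
Split {q0,q4,q9,q12} by δ(·,x) → {q0,q9,q12} and {q4}.
On input y, block {q0,q9,q12} splits into {q9,q12} and {q0}.
The partition is now stable with 7 blocks: {q5,q7} | {q9,q12} | {q2} | {q6,q10} | {q1} | {q4} | {q0}.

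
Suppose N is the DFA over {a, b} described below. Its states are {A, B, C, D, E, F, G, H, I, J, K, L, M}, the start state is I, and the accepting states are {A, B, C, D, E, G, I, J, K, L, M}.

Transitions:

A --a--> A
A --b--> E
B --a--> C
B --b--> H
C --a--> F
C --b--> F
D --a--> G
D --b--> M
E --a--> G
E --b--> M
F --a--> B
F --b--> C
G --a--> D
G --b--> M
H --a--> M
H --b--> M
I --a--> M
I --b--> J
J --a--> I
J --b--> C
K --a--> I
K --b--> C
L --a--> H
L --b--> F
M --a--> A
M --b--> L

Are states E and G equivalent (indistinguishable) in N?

Yes

Reachable states from the start: {A,B,C,D,E,F,G,H,I,J,L,M}. Unreachable: {K} — drop them.
Start with accepting vs non-accepting: {A,B,C,D,E,G,I,J,L,M} | {F,H}.
Split {A,B,C,D,E,G,I,J,L,M} by δ(·,a) → {A,B,D,E,G,I,J,M} and {C,L}.
Refine {A,B,D,E,G,I,J,M} on symbol a: members go to different blocks, giving {A,D,E,G,I,J,M} and {B}.
Split {A,D,E,G,I,J,M} by δ(·,b) → {A,D,E,G,I} and {J,M}.
Split {A,D,E,G,I} by δ(·,a) → {A,D,E,G} and {I}.
On input b, block {A,D,E,G} splits into {D,E,G} and {A}.
Refine {F,H} on symbol a: members go to different blocks, giving {F} and {H}.
Refine {C,L} on symbol a: members go to different blocks, giving {C} and {L}.
Refine {J,M} on symbol a: members go to different blocks, giving {J} and {M}.
Stable partition: {D,E,G} | {F} | {C} | {B} | {J} | {I} | {A} | {H} | {L} | {M} — 10 equivalence classes.
E and G lie in the same block of the stable partition, so they are equivalent — no string distinguishes them.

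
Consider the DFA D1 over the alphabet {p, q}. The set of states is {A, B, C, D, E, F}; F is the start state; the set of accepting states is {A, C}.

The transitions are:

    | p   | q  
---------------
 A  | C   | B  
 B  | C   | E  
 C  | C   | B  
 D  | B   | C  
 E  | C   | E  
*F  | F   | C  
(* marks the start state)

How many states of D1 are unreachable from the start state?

No path from F leads to A, D; the other 4 states are all reachable.

2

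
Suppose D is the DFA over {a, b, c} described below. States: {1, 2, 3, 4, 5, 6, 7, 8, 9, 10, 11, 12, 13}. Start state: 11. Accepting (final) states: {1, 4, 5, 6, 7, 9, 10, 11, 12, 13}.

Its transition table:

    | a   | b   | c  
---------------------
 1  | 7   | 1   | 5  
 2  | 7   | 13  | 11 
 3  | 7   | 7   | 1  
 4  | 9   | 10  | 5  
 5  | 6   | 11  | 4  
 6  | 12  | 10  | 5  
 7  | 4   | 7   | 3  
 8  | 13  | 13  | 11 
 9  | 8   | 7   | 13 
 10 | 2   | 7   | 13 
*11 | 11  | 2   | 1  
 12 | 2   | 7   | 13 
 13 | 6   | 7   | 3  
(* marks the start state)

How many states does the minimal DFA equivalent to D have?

Start with accepting vs non-accepting: {1,4,5,6,7,9,10,11,12,13} | {2,3,8}.
Refine {1,4,5,6,7,9,10,11,12,13} on symbol a: members go to different blocks, giving {1,4,5,6,7,11,13} and {9,10,12}.
Refine {1,4,5,6,7,11,13} on symbol a: members go to different blocks, giving {1,5,7,11,13} and {4,6}.
Split {1,5,7,11,13} by δ(·,a) → {5,7,13} and {1,11}.
Split {5,7,13} by δ(·,b) → {7,13} and {5}.
Refine {1,11} on symbol a: members go to different blocks, giving {1} and {11}.
On input c, block {2,3,8} splits into {2,8} and {3}.
Stable partition: {7,13} | {2,8} | {9,10,12} | {4,6} | {1} | {5} | {11} | {3} — 8 equivalence classes.

8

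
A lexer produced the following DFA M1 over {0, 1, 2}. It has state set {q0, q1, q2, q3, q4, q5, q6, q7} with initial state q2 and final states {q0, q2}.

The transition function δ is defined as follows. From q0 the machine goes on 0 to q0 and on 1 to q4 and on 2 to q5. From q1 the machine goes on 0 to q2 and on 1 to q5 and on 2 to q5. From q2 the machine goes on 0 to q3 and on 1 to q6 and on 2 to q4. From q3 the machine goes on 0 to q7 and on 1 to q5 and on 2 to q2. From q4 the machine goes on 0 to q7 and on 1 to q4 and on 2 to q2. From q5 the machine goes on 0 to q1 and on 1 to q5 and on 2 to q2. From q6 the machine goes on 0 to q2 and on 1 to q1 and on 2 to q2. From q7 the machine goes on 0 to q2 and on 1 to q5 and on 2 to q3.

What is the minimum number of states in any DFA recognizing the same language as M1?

4

Reachable states from the start: {q1,q2,q3,q4,q5,q6,q7}. Unreachable: {q0} — drop them.
Start with accepting vs non-accepting: {q2} | {q1,q3,q4,q5,q6,q7}.
Refine {q1,q3,q4,q5,q6,q7} on symbol 0: members go to different blocks, giving {q1,q6,q7} and {q3,q4,q5}.
Refine {q1,q6,q7} on symbol 1: members go to different blocks, giving {q1,q7} and {q6}.
No further refinement is possible. Final partition (4 blocks): {q2} | {q1,q7} | {q3,q4,q5} | {q6}.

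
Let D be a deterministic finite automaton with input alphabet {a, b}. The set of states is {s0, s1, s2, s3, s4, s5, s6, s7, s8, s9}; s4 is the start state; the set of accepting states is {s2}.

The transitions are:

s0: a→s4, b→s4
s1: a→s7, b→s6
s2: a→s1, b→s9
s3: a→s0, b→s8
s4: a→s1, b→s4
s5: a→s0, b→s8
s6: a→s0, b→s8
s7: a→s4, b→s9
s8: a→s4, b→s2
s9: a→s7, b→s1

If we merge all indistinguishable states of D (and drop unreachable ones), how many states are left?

8

Reachable states from the start: {s0,s1,s2,s4,s6,s7,s8,s9}. Unreachable: {s3,s5} — drop them.
Start with accepting vs non-accepting: {s2} | {s0,s1,s4,s6,s7,s8,s9}.
Refine {s0,s1,s4,s6,s7,s8,s9} on symbol b: members go to different blocks, giving {s0,s1,s4,s6,s7,s9} and {s8}.
Split {s0,s1,s4,s6,s7,s9} by δ(·,b) → {s0,s1,s4,s7,s9} and {s6}.
Split {s0,s1,s4,s7,s9} by δ(·,b) → {s0,s4,s7,s9} and {s1}.
Split {s0,s4,s7,s9} by δ(·,a) → {s0,s7,s9} and {s4}.
On input a, block {s0,s7,s9} splits into {s0,s7} and {s9}.
Split {s0,s7} by δ(·,b) → {s0} and {s7}.
Stable partition: {s2} | {s0} | {s8} | {s6} | {s1} | {s4} | {s9} | {s7} — 8 equivalence classes.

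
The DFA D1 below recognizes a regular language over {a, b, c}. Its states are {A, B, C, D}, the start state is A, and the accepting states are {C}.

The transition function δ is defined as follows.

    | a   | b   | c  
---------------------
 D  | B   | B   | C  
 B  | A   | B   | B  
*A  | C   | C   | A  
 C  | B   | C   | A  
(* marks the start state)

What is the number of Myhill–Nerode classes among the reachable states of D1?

States {D} cannot be reached from the start state, so discard them.
P0 = {C} | {A,B}.
Split {A,B} by δ(·,a) → {A} and {B}.
No further refinement is possible. Final partition (3 blocks): {C} | {A} | {B}.

3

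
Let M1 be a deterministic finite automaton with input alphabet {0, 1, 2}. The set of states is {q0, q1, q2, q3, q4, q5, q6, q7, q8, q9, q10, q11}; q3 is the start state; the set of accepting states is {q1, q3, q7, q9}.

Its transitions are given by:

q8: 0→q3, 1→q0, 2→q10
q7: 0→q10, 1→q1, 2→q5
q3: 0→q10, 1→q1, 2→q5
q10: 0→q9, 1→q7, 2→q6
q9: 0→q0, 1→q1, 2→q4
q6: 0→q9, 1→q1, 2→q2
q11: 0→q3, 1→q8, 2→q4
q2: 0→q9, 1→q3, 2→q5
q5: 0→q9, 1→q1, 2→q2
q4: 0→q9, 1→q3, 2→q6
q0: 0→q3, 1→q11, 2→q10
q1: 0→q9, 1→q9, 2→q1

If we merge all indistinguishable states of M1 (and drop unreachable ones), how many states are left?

6

P0 = {q1,q3,q7,q9} | {q0,q2,q4,q5,q6,q8,q10,q11}.
Split {q1,q3,q7,q9} by δ(·,0) → {q3,q7,q9} and {q1}.
Split {q0,q2,q4,q5,q6,q8,q10,q11} by δ(·,1) → {q0,q8,q11} and {q2,q4,q10} and {q5,q6}.
On input 0, block {q3,q7,q9} splits into {q3,q7} and {q9}.
No further refinement is possible. Final partition (6 blocks): {q3,q7} | {q0,q8,q11} | {q1} | {q2,q4,q10} | {q5,q6} | {q9}.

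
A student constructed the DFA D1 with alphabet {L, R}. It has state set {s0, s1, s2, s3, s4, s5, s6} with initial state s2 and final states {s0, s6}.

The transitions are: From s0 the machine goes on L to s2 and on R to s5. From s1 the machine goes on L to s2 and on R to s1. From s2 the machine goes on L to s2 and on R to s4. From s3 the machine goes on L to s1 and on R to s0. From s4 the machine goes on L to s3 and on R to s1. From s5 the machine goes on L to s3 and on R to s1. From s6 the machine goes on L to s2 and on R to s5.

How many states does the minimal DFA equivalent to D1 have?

5

First remove the unreachable states {s6}; 6 states remain.
Start with accepting vs non-accepting: {s0} | {s1,s2,s3,s4,s5}.
Refine {s1,s2,s3,s4,s5} on symbol R: members go to different blocks, giving {s1,s2,s4,s5} and {s3}.
Refine {s1,s2,s4,s5} on symbol L: members go to different blocks, giving {s1,s2} and {s4,s5}.
On input R, block {s1,s2} splits into {s1} and {s2}.
No further refinement is possible. Final partition (5 blocks): {s0} | {s1} | {s3} | {s4,s5} | {s2}.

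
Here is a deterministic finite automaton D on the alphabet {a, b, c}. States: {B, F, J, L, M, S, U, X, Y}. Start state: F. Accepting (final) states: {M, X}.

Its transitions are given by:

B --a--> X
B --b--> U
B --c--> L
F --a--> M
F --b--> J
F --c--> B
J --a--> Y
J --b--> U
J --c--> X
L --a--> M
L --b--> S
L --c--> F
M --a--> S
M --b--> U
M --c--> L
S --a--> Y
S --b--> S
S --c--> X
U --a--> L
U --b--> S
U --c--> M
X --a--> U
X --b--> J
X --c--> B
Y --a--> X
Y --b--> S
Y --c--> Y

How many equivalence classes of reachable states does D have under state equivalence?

3

All states are reachable from the start state.
Start with accepting vs non-accepting: {M,X} | {B,F,J,L,S,U,Y}.
On input a, block {B,F,J,L,S,U,Y} splits into {B,F,L,Y} and {J,S,U}.
Stable partition: {M,X} | {B,F,L,Y} | {J,S,U} — 3 equivalence classes.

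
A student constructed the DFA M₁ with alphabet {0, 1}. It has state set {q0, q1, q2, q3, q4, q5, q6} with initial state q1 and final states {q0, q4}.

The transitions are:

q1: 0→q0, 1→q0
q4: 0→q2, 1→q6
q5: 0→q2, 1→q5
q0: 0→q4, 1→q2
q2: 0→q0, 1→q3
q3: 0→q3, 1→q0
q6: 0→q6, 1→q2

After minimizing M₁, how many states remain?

Reachable states from the start: {q0,q1,q2,q3,q4,q6}. Unreachable: {q5} — drop them.
Start with accepting vs non-accepting: {q0,q4} | {q1,q2,q3,q6}.
On input 0, block {q0,q4} splits into {q0} and {q4}.
Refine {q1,q2,q3,q6} on symbol 0: members go to different blocks, giving {q1,q2} and {q3,q6}.
Refine {q1,q2} on symbol 1: members go to different blocks, giving {q1} and {q2}.
On input 1, block {q3,q6} splits into {q3} and {q6}.
The partition is now stable with 6 blocks: {q0} | {q1} | {q4} | {q3} | {q2} | {q6}.

6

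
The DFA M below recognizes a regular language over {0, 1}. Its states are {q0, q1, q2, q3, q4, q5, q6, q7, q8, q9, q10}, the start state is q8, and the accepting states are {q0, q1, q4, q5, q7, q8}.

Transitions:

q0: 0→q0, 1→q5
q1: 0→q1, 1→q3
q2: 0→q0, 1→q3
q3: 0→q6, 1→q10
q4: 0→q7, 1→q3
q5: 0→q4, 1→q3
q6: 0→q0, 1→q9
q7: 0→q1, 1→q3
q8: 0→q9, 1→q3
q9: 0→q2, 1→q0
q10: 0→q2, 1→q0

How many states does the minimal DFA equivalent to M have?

Start with accepting vs non-accepting: {q0,q1,q4,q5,q7,q8} | {q2,q3,q6,q9,q10}.
On input 0, block {q0,q1,q4,q5,q7,q8} splits into {q0,q1,q4,q5,q7} and {q8}.
On input 1, block {q0,q1,q4,q5,q7} splits into {q1,q4,q5,q7} and {q0}.
Refine {q2,q3,q6,q9,q10} on symbol 0: members go to different blocks, giving {q3,q9,q10} and {q2,q6}.
On input 1, block {q3,q9,q10} splits into {q9,q10} and {q3}.
On input 1, block {q2,q6} splits into {q2} and {q6}.
The partition is now stable with 7 blocks: {q1,q4,q5,q7} | {q9,q10} | {q8} | {q0} | {q2} | {q3} | {q6}.

7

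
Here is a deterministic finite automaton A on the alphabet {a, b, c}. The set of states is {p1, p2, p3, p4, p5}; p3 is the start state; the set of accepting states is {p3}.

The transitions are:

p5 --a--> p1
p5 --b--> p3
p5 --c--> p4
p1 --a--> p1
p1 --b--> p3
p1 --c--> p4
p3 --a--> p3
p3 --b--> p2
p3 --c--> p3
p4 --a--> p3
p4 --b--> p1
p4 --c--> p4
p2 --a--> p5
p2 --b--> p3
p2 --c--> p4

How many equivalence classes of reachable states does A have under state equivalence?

Initial partition by acceptance: {p3} | {p1,p2,p4,p5}.
Split {p1,p2,p4,p5} by δ(·,a) → {p1,p2,p5} and {p4}.
The partition is now stable with 3 blocks: {p3} | {p1,p2,p5} | {p4}.

3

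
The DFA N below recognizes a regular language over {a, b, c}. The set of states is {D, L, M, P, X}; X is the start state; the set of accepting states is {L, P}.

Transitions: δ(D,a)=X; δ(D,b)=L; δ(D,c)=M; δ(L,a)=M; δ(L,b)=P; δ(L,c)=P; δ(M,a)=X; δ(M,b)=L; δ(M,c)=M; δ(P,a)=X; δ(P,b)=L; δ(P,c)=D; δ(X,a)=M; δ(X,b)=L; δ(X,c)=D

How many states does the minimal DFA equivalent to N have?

3

Start with accepting vs non-accepting: {L,P} | {D,M,X}.
Refine {L,P} on symbol c: members go to different blocks, giving {L} and {P}.
Stable partition: {L} | {D,M,X} | {P} — 3 equivalence classes.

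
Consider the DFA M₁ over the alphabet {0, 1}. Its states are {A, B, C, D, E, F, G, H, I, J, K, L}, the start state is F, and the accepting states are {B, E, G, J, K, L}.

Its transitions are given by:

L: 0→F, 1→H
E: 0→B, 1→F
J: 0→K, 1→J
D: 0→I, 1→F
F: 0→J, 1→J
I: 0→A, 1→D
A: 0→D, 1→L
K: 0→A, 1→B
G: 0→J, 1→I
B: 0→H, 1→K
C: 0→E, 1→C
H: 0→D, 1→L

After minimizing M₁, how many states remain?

States {C,E,G} cannot be reached from the start state, so discard them.
Start with accepting vs non-accepting: {B,J,K,L} | {A,D,F,H,I}.
On input 0, block {B,J,K,L} splits into {B,K,L} and {J}.
Refine {B,K,L} on symbol 1: members go to different blocks, giving {B,K} and {L}.
Refine {A,D,F,H,I} on symbol 0: members go to different blocks, giving {A,D,H,I} and {F}.
Refine {A,D,H,I} on symbol 1: members go to different blocks, giving {A,H} and {D} and {I}.
No further refinement is possible. Final partition (7 blocks): {B,K} | {A,H} | {J} | {L} | {F} | {D} | {I}.

7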